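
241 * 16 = 3856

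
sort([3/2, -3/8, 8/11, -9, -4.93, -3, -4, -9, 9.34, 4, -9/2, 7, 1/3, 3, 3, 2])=[-9, -9, -4.93, -9/2, -4, -3, -3/8, 1/3, 8/11, 3/2, 2, 3, 3, 4, 7, 9.34]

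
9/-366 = -3/122 ≈ -0.0246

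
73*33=2409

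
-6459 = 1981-8440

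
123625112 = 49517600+74107512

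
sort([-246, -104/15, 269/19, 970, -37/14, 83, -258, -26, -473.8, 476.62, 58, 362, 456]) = [-473.8, -258, -246, -26, -104/15, -37/14, 269/19, 58, 83, 362, 456, 476.62, 970]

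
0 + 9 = 9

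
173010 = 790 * 219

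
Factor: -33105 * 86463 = -1 * 3^3 * 5^1 * 13^1 * 739^1 * 2207^1 = -2862357615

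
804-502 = 302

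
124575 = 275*453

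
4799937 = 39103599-34303662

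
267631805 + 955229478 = 1222861283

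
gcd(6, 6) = 6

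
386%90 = 26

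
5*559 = 2795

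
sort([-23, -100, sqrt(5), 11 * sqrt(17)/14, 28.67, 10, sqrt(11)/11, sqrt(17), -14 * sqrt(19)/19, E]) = [-100, -23, -14 * sqrt(19)/19, sqrt(11)/11, sqrt(5), E, 11 * sqrt(17)/14, sqrt(17), 10, 28.67]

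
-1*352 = -352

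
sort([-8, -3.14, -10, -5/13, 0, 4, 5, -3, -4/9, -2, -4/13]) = [-10, -8, -3.14, -3, -2, -4/9, -5/13, -4/13, 0, 4, 5]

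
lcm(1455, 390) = 37830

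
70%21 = 7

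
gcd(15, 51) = 3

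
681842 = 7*97406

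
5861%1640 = 941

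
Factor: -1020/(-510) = 2^1 = 2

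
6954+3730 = 10684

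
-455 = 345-800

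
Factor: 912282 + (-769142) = 2^2*5^1*17^1*421^1 = 143140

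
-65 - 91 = -156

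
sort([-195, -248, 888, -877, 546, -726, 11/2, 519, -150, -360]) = [-877, -726, -360, -248, -195, -150, 11/2, 519, 546, 888]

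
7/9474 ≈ 0.000739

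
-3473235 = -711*4885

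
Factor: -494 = -1*2^1*13^1*19^1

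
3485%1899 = 1586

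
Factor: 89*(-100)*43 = -1*2^2*5^2*43^1*89^1 = -382700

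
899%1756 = 899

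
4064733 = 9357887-5293154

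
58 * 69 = 4002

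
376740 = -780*(-483)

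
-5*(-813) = 4065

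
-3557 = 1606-5163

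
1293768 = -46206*(-28)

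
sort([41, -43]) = [-43, 41]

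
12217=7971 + 4246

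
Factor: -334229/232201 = -1*7^2*19^1*89^(-1)*359^1*2609^(-1) 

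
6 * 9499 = 56994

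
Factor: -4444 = -1 * 2^2 * 11^1 * 101^1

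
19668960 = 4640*4239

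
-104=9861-9965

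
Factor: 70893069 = 3^1*13^1*1817771^1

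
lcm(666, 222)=666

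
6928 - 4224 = 2704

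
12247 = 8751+3496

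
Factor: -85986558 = -1*2^1*3^2*7^1*23^1*29671^1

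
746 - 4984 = -4238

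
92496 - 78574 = 13922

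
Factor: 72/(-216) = -1*3^(-1) = -1/3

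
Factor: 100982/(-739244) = -1*2^(-1)*7^1*11^(-1)*53^(-1)*317^(-1)*7213^1 = -50491/369622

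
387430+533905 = 921335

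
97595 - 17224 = 80371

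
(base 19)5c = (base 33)38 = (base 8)153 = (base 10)107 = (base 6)255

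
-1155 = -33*35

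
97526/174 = 560 + 43/87 ≈ 560.49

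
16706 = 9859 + 6847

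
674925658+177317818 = 852243476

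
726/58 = 12 + 15/29 ≈ 12.52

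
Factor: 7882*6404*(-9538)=-1*2^4*7^1*19^1*251^1*563^1*1601^1=-481443216464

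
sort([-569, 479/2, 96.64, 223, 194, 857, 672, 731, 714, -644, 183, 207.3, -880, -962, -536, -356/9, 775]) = [-962, -880, -644, -569, -536, -356/9, 96.64, 183, 194, 207.3, 223, 479/2, 672, 714, 731, 775, 857]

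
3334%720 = 454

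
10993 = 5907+5086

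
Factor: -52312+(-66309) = -1 * 118621^1 = -118621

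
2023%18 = 7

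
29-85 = -56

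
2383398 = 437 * 5454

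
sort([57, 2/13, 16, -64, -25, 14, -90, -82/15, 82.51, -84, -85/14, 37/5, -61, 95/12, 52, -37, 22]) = [-90, -84, -64, -61, -37, -25, -85/14, -82/15, 2/13, 37/5, 95/12, 14, 16, 22, 52, 57, 82.51]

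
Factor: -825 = -1 * 3^1 * 5^2 * 11^1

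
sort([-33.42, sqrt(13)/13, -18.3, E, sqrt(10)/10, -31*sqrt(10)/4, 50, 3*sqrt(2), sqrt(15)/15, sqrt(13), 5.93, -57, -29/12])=[-57, -33.42, -31*sqrt(10)/4, -18.3, -29/12, sqrt(15)/15, sqrt(13)/13, sqrt(10)/10, E, sqrt(13), 3*sqrt(2), 5.93, 50]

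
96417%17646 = 8187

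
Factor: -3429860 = -1 * 2^2 * 5^1 * 7^1 * 24499^1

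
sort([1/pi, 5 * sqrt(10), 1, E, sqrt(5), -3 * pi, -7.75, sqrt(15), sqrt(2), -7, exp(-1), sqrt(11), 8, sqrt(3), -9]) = [-3 * pi, -9, -7.75, -7, 1/pi, exp(-1), 1, sqrt(2), sqrt(3), sqrt(5), E, sqrt(11), sqrt(15), 8, 5 * sqrt(10)]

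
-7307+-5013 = -12320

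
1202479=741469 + 461010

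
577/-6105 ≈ -0.0945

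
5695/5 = 1139 = 1139.00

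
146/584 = 1/4 = 0.25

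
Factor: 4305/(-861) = -1*5^1 = -5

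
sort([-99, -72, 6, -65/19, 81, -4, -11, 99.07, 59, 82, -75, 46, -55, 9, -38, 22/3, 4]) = [-99, -75, -72, -55, -38, -11, -4, -65/19, 4, 6, 22/3, 9, 46, 59, 81, 82, 99.07]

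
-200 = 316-516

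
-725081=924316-1649397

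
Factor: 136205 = 5^1*27241^1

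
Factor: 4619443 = 4619443^1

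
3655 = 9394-5739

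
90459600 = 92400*979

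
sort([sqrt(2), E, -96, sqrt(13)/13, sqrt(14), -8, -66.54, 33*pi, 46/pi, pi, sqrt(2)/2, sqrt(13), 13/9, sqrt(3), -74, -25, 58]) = [-96, -74, -66.54, -25, -8, sqrt(13)/13, sqrt(2)/2, sqrt(2), 13/9, sqrt(3), E, pi, sqrt(13), sqrt(14), 46/pi, 58, 33*pi]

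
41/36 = 1 + 5/36 ≈ 1.14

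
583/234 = 2 + 115/234 ≈ 2.49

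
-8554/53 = -161 - 21/53 ≈ -161.40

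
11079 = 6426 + 4653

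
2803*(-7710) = -21611130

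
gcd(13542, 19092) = 222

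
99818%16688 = 16378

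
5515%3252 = 2263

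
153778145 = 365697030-211918885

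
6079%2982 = 115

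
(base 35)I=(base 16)12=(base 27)I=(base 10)18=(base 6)30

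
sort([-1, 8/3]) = [-1, 8/3]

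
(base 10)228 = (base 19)c0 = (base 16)e4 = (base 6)1020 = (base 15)103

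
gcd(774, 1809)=9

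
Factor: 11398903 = 641^1 * 17783^1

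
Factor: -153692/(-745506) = 2^1 * 3^(-2) * 7^1 * 11^1 * 83^(-1) = 154/747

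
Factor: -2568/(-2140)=2^1*3^1*5^(-1)=6/5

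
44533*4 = 178132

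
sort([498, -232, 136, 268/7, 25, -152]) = [-232, -152, 25, 268/7, 136, 498]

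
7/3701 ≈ 0.00189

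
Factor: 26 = 2^1*13^1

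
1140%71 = 4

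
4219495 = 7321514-3102019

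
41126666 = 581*70786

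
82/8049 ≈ 0.0102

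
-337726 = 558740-896466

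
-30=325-355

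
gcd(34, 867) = 17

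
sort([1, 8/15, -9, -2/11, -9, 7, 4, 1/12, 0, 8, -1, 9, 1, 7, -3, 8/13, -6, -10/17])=[-9, -9, -6, -3, -1, -10/17, -2/11, 0, 1/12, 8/15, 8/13, 1, 1, 4, 7, 7, 8, 9]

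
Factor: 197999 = 17^1*19^1*613^1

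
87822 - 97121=-9299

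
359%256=103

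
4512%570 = 522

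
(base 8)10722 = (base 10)4562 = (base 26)6jc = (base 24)7m2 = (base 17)fd6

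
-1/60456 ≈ -0.0000165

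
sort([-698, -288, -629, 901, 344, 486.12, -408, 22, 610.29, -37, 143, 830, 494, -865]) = [-865, -698, -629, -408, -288, -37, 22, 143, 344, 486.12, 494, 610.29, 830, 901]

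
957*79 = 75603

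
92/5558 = 46/2779 ≈ 0.0166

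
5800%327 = 241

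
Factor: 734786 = 2^1 * 13^1 * 59^1 * 479^1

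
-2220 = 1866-4086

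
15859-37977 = -22118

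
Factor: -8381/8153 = -1 * 17^2 * 29^1 * 31^(-1) * 263^(-1)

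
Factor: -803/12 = -1*2^(-2)*3^(-1)*11^1*73^1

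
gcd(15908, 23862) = 7954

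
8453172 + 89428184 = 97881356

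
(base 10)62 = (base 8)76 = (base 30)22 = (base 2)111110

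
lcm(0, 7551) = 0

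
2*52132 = 104264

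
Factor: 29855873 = 2111^1*14143^1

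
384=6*64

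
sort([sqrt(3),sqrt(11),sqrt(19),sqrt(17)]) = [sqrt(3),sqrt(11),sqrt(17),sqrt(19)]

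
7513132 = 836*8987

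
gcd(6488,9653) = 1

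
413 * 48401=19989613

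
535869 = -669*(-801)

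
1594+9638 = 11232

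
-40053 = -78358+38305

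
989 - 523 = 466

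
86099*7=602693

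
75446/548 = 137 + 185/274≈137.68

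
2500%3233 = 2500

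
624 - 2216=-1592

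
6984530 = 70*99779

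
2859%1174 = 511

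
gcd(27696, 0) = 27696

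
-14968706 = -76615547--61646841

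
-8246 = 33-8279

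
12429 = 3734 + 8695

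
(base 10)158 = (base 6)422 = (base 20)7i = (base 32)4u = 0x9e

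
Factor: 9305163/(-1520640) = -1 * 2^(-10) * 3^(-1) * 5^(-1) * 7^1 * 11^(-1) * 127^1 * 1163^1 = -1033907/168960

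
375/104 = 3 + 63/104 ≈ 3.61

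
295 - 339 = -44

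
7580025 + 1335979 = 8916004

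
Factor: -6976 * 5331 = -1 * 2^6 * 3^1 * 109^1 * 1777^1 = -37189056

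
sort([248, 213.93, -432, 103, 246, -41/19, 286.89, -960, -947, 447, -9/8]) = [-960, -947, -432, -41/19, -9/8, 103, 213.93, 246, 248, 286.89, 447]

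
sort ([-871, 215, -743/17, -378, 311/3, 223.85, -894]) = [-894, -871, -378, -743/17, 311/3, 215, 223.85]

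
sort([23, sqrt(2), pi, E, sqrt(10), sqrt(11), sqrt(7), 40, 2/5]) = [2/5, sqrt(2), sqrt(7), E, pi, sqrt(10), sqrt(11), 23, 40]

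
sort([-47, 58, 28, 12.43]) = [-47, 12.43, 28, 58]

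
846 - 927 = -81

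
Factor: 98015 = 5^1*19603^1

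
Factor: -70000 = -1*2^4*5^4*7^1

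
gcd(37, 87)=1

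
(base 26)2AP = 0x665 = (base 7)4526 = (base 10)1637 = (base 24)2K5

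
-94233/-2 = 47116 + 1/2 = 47116.50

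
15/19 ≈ 0.789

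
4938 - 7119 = -2181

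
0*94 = 0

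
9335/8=1166 + 7/8 ≈ 1166.88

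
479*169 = 80951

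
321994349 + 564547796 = 886542145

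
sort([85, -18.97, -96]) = [-96, -18.97, 85]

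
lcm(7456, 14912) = 14912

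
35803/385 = 92 + 383/385 ≈ 92.99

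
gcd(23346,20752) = 2594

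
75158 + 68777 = 143935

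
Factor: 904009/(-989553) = -1*3^(-1)*41^1*1297^1*19403^(-1) = -53177/58209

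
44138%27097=17041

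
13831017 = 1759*7863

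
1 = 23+-22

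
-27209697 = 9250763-36460460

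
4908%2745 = 2163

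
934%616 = 318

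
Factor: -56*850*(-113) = 2^4*5^2*7^1*17^1*113^1 = 5378800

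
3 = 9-6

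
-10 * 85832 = -858320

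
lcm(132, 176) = 528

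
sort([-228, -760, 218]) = [-760, -228, 218]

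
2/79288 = 1/39644 ≈ 0.0000252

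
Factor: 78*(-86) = -1*2^2*3^1*13^1*43^1 = -6708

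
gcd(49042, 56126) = 14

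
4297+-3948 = 349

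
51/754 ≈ 0.0676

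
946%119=113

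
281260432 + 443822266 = 725082698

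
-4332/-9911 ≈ 0.437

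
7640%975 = 815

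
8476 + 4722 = 13198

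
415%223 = 192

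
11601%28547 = 11601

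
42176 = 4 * 10544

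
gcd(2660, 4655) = 665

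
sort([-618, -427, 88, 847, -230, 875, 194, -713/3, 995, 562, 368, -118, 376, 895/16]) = [-618, -427, -713/3, -230, -118, 895/16, 88, 194, 368, 376, 562, 847, 875, 995]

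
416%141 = 134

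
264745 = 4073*65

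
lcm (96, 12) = 96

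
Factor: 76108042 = 2^1*2549^1*14929^1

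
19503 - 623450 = -603947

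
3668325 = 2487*1475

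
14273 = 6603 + 7670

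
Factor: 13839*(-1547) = -1*3^1*7^2*13^1*17^1*659^1 = -21408933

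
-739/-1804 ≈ 0.410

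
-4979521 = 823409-5802930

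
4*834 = 3336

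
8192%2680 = 152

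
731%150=131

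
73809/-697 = -105 - 624/697 ≈ -105.90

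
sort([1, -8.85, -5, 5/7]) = [-8.85, -5, 5/7, 1]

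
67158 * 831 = 55808298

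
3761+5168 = 8929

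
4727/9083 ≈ 0.520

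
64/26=32/13 ≈ 2.46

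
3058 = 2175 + 883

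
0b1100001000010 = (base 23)bh0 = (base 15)1c90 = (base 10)6210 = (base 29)7b4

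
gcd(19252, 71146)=2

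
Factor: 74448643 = 2549^1*29207^1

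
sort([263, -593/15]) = [-593/15, 263]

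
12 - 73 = -61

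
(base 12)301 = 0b110110001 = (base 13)274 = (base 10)433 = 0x1b1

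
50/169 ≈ 0.296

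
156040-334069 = -178029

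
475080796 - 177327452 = 297753344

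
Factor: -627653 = -1 * 13^1 * 48281^1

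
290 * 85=24650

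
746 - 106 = 640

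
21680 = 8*2710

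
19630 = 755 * 26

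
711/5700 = 237/1900 ≈ 0.125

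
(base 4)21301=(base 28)m9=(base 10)625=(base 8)1161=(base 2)1001110001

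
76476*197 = 15065772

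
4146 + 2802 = 6948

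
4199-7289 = -3090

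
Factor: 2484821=1303^1*1907^1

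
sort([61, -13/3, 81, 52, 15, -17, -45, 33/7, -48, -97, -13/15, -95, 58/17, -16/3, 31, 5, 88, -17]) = [-97, -95, -48, -45, -17, -17, -16/3, -13/3, -13/15, 58/17, 33/7, 5, 15, 31, 52, 61, 81, 88]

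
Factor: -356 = -1 * 2^2 * 89^1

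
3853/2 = 1926 + 1/2 = 1926.50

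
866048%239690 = 146978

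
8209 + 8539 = 16748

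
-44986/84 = -535 - 23/42 ≈ -535.55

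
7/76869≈0.0000911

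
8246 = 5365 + 2881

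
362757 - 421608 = -58851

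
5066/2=2533=2533.00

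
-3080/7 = -440 = -440.00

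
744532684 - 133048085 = 611484599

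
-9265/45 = -1853/9 ≈ -205.89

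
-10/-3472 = 5/1736 ≈ 0.00288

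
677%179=140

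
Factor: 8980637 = 8980637^1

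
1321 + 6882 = 8203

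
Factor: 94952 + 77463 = 5^1 * 34483^1 = 172415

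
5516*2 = 11032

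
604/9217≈0.0655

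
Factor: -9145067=-1 * 9145067^1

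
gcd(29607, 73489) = 1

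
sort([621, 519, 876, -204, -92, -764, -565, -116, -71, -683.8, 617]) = [-764, -683.8, -565, -204, -116, -92, -71, 519, 617, 621, 876]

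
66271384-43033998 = 23237386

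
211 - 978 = -767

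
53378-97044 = -43666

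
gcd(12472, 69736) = 8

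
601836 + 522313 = 1124149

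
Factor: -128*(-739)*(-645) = -1*2^7*3^1*5^1*43^1*739^1 = -61011840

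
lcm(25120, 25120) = 25120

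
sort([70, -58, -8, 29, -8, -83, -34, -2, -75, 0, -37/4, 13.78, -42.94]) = [-83, -75, -58, -42.94, -34, -37/4, -8, -8, -2, 0, 13.78, 29, 70]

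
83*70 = 5810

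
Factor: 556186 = 2^1*23^1*107^1*113^1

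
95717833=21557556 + 74160277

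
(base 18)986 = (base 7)11640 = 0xbfa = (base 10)3066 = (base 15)d96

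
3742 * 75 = 280650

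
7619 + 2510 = 10129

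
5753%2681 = 391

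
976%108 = 4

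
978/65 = 15 + 3/65 ≈ 15.05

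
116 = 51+65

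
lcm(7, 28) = 28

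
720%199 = 123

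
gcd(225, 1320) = 15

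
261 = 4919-4658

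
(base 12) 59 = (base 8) 105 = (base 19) 3c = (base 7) 126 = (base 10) 69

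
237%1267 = 237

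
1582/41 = 38 + 24/41 ≈ 38.59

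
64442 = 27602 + 36840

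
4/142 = 2/71 ≈ 0.0282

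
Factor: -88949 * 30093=-1 * 3^1 * 7^2 * 97^1 * 131^1 * 1433^1=-2676742257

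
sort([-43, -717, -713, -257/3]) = [-717, -713, -257/3, -43]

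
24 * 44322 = 1063728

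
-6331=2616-8947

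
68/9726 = 34/4863 ≈ 0.00699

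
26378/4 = 6594+1/2 = 6594.50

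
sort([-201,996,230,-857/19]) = [-201,-857/19,230,996]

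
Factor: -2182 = -1 * 2^1 * 1091^1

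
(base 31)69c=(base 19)gef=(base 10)6057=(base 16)17a9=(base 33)5ii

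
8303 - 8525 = -222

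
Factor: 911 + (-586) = 5^2*13^1 = 325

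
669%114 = 99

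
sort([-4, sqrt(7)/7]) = [-4, sqrt(7)/7]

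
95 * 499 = 47405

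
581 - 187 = 394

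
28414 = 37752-9338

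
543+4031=4574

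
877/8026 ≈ 0.109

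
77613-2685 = 74928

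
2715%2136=579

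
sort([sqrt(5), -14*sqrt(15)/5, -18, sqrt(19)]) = [-18, -14*sqrt(15)/5, sqrt(5), sqrt(19)]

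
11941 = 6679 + 5262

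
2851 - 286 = 2565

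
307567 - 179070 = 128497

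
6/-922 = -3/461 ≈ -0.00651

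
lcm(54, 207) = 1242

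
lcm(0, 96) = 0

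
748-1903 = -1155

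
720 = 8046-7326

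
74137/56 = 10591/8≈1323.88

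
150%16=6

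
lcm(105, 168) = 840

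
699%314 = 71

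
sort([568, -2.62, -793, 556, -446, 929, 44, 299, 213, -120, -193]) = [-793, -446, -193, -120, -2.62, 44, 213, 299, 556, 568, 929]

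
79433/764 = 103 + 741/764 ≈ 103.97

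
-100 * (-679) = 67900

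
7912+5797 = 13709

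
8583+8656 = 17239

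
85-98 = -13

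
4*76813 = 307252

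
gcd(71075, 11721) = 1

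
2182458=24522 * 89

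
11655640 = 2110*5524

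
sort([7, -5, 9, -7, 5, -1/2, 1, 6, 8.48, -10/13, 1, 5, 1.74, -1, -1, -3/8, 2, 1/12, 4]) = [-7, -5, -1, -1, -10/13, -1/2, -3/8, 1/12, 1, 1, 1.74, 2, 4, 5, 5, 6, 7, 8.48, 9]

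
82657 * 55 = 4546135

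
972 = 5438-4466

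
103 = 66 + 37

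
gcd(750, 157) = 1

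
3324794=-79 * (-42086)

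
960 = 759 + 201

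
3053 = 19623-16570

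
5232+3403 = 8635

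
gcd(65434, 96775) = 1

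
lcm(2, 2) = 2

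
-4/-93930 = 2/46965≈0.0000426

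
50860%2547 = 2467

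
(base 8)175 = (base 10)125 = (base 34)3n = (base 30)45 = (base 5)1000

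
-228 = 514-742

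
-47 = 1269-1316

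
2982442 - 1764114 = 1218328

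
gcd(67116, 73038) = 1974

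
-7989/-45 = 177+8/15 ≈ 177.53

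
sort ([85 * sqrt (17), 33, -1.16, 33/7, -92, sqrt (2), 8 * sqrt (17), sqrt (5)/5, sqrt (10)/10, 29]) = [-92, -1.16, sqrt (10)/10, sqrt (5)/5, sqrt (2), 33/7, 29, 8 * sqrt (17), 33, 85 * sqrt (17)]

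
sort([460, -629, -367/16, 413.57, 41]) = [-629, -367/16, 41, 413.57, 460]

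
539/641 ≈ 0.841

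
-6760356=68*(-99417)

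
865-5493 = -4628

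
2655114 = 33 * 80458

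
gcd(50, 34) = 2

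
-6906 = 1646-8552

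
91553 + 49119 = 140672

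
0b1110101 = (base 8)165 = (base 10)117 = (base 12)99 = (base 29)41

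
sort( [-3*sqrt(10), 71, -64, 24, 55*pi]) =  [-64, -3*sqrt(10), 24, 71, 55*pi]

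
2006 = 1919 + 87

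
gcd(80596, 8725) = 1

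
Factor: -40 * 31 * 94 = -1 * 2^4 * 5^1 * 31^1 * 47^1 = -116560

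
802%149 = 57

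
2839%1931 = 908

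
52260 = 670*78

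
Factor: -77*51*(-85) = 3^1*5^1*7^1*11^1*17^2 = 333795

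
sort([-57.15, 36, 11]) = [-57.15, 11, 36]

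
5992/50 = 2996/25 = 119.84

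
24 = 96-72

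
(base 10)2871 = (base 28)3if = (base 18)8f9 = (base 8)5467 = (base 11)2180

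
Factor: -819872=-1*2^5*25621^1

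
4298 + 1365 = 5663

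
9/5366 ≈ 0.00168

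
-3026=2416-5442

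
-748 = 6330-7078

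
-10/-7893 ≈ 0.00127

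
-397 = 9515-9912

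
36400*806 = 29338400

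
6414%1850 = 864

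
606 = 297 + 309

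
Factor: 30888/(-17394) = -1*2^2*3^2*11^1*223^(-1) = -396/223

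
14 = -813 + 827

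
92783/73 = 1271 = 1271.00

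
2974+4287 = 7261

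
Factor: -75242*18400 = -1*2^6*5^2*17^1*23^1*2213^1 = -1384452800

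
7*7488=52416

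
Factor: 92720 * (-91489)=-1 * 2^4 * 5^1 * 19^1 * 61^1 * 191^1 * 479^1=-8482860080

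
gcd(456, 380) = 76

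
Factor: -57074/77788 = -1*2^(-1)*19447^(-1)*28537^1 = -28537/38894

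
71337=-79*(-903)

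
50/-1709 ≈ -0.0293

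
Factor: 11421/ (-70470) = -1*2^ (-1)*5^ (-1)*29^ (-1)*47^1 = -47/290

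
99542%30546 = 7904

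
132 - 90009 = -89877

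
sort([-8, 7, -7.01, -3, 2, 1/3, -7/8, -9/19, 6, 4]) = [-8, -7.01, -3, -7/8, -9/19, 1/3, 2, 4, 6, 7]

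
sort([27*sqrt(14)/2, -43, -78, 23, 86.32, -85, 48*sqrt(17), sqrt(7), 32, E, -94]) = [-94, -85, -78, -43, sqrt(7), E, 23, 32, 27*sqrt(14)/2, 86.32, 48*sqrt(17)]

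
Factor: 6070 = 2^1*5^1*607^1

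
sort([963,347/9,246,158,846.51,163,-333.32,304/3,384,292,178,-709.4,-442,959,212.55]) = [-709.4,-442,-333.32,347/9,304/3,158,163,178,212.55,246,292,384,846.51,959,963]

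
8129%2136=1721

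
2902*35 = 101570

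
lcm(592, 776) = 57424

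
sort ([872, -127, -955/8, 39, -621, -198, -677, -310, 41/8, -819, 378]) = [-819, -677, -621, -310, -198, -127, -955/8, 41/8, 39, 378, 872]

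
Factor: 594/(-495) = -1*2^1*3^1*5^(-1) = -6/5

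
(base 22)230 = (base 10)1034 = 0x40a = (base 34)ue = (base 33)vb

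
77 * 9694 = 746438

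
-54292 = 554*(-98)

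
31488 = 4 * 7872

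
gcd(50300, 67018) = 2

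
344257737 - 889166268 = -544908531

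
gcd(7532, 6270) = 2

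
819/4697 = 117/671 ≈ 0.174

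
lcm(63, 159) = 3339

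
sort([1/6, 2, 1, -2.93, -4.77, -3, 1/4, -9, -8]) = [-9, -8, -4.77, -3, -2.93, 1/6, 1/4, 1, 2]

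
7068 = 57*124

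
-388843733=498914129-887757862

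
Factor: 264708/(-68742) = -1 * 2^1 * 3^1 * 43^1 * 67^(-1) = -258/67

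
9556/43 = 222 + 10/43 ≈ 222.23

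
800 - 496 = 304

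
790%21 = 13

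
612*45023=27554076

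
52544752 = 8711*6032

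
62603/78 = 802 + 47/78 ≈ 802.60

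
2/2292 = 1/1146 ≈ 0.000873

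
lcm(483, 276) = 1932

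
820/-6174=-410/3087 ≈ -0.133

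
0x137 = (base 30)ab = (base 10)311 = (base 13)1ac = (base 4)10313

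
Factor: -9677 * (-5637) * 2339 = 3^1 * 1879^1 * 2339^1 * 9677^1 = 127590693411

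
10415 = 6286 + 4129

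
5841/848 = 6 + 753/848 ≈ 6.89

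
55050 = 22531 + 32519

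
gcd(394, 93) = 1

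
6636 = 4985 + 1651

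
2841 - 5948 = -3107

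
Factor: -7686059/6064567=-1*29^(-1)*977^1*7867^1*209123^(-1)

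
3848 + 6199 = 10047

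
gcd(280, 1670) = 10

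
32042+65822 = 97864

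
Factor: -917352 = -1 * 2^3 * 3^3 * 31^1 * 137^1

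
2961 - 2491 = 470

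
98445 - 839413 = -740968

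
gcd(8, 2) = 2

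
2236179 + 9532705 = 11768884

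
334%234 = 100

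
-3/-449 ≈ 0.00668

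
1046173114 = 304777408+741395706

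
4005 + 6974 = 10979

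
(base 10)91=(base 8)133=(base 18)51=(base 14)67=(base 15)61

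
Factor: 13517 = 7^1*1931^1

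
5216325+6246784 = 11463109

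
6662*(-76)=-506312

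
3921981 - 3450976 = 471005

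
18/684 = 1/38 ≈ 0.0263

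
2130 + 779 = 2909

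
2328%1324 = 1004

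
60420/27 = 20140/9 ≈ 2237.78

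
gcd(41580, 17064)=108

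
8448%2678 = 414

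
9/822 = 3/274 ≈ 0.0109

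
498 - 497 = 1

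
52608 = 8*6576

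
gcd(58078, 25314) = 2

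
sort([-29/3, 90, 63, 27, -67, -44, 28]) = [-67, -44, -29/3, 27, 28, 63, 90]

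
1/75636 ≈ 0.0000132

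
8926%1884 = 1390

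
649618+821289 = 1470907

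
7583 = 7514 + 69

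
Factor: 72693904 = 2^4 * 17^2 * 79^1 * 199^1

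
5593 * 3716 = 20783588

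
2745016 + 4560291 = 7305307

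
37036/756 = 48 + 187/189 ≈ 48.99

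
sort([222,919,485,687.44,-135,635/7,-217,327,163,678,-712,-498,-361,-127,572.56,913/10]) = [-712,-498,-361,-217,-135,-127,635/7,913/10,163,222,327,485,572.56,678,687.44,919]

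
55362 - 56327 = -965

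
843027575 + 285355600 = 1128383175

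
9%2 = 1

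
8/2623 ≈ 0.00305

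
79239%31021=17197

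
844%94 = 92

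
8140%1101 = 433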